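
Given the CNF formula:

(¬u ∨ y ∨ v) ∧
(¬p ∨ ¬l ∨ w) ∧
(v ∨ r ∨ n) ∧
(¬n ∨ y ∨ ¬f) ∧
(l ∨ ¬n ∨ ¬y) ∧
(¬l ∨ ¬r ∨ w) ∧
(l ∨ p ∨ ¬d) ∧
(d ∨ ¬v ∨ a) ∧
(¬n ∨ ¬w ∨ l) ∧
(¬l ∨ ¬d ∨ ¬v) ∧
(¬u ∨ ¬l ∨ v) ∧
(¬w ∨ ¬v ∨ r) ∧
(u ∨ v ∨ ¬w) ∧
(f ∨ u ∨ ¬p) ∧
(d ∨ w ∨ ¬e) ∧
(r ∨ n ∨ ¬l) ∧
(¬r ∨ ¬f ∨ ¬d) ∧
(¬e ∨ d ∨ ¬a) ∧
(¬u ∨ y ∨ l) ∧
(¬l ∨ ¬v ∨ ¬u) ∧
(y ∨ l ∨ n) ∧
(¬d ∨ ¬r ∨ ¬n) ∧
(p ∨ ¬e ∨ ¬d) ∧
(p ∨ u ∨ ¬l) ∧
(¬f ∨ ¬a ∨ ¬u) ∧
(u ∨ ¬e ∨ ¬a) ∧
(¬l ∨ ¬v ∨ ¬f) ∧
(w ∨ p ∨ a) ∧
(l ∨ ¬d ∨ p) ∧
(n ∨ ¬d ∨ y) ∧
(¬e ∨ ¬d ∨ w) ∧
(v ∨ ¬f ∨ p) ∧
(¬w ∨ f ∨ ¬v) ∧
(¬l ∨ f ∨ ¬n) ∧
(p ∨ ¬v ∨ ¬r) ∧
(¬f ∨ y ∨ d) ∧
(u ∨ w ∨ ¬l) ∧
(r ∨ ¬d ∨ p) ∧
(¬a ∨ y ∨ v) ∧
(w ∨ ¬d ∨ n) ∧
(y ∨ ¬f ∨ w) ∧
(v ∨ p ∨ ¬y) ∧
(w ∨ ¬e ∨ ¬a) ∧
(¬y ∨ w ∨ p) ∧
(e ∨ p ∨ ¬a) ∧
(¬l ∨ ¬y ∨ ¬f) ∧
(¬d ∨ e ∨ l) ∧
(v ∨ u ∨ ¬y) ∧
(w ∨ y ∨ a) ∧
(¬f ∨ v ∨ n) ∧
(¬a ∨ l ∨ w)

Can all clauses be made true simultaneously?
Yes

Yes, the formula is satisfiable.

One satisfying assignment is: r=True, w=True, v=False, p=True, l=False, y=True, e=False, u=True, n=False, d=False, a=False, f=False

Verification: With this assignment, all 51 clauses evaluate to true.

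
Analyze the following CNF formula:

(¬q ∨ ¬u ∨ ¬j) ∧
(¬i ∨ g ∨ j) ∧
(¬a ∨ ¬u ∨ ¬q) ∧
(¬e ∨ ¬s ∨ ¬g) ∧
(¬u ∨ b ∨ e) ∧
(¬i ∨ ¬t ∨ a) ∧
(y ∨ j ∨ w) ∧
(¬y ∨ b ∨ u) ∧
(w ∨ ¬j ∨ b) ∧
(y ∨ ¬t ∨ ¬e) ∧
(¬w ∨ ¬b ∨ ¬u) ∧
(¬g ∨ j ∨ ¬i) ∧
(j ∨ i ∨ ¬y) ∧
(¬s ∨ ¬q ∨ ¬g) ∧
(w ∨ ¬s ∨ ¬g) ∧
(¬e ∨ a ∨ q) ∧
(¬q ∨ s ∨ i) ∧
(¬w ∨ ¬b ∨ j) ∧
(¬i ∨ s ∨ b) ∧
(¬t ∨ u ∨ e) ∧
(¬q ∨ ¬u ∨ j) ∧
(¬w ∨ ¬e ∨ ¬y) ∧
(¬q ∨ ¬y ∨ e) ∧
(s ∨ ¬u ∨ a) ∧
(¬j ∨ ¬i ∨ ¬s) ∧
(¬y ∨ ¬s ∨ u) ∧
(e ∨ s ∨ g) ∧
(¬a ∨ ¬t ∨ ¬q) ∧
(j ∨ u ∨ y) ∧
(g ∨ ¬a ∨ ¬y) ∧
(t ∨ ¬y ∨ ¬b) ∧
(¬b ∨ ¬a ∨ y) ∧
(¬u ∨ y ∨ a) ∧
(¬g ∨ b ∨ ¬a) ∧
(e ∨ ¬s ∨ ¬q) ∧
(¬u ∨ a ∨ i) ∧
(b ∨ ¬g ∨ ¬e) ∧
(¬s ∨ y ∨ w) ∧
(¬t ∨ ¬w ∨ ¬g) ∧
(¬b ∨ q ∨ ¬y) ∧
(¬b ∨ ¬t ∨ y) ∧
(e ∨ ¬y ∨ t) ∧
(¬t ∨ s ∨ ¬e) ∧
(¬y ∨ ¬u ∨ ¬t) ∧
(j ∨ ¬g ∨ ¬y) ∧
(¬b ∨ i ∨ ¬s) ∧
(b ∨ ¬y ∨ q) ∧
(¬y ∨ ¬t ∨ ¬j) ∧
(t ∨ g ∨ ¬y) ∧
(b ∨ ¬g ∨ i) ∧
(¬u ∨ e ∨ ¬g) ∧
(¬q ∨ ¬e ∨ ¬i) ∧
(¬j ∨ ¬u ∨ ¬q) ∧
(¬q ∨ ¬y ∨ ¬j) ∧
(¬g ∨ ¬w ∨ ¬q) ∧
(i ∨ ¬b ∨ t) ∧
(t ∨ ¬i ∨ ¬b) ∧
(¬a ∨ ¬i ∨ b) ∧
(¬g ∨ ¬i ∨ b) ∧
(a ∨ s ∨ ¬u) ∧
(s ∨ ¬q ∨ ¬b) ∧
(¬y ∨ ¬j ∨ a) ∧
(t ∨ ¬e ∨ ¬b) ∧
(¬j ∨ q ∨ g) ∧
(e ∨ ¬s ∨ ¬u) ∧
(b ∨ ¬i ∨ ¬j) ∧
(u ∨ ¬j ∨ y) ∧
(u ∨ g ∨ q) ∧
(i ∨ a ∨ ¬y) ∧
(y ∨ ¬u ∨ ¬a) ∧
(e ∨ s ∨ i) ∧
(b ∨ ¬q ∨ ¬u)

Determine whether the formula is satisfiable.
No

No, the formula is not satisfiable.

No assignment of truth values to the variables can make all 72 clauses true simultaneously.

The formula is UNSAT (unsatisfiable).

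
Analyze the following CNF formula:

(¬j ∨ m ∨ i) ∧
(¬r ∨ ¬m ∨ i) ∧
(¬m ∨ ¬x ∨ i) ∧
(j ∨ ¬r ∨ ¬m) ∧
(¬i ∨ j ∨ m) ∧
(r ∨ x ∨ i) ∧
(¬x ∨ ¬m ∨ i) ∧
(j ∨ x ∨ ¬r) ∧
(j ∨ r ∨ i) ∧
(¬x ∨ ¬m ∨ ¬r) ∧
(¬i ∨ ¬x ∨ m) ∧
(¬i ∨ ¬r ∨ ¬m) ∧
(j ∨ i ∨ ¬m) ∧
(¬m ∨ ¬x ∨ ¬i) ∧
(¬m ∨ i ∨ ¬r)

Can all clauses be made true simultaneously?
Yes

Yes, the formula is satisfiable.

One satisfying assignment is: r=False, j=True, m=False, x=False, i=True

Verification: With this assignment, all 15 clauses evaluate to true.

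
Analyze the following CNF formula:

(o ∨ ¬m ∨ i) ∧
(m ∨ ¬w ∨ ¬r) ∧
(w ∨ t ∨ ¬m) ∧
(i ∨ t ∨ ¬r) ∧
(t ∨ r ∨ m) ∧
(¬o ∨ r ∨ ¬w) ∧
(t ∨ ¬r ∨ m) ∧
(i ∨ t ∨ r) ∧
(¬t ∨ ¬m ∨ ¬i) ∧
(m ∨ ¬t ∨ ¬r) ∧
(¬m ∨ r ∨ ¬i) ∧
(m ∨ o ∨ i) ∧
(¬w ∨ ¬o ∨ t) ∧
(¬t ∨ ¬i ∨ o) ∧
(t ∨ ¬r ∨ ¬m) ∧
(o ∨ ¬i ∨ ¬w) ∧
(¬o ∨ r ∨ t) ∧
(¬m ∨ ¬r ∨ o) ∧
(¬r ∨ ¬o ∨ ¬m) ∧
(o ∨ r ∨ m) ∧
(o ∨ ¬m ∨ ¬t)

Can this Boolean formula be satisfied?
Yes

Yes, the formula is satisfiable.

One satisfying assignment is: i=False, o=True, t=True, w=False, r=False, m=False

Verification: With this assignment, all 21 clauses evaluate to true.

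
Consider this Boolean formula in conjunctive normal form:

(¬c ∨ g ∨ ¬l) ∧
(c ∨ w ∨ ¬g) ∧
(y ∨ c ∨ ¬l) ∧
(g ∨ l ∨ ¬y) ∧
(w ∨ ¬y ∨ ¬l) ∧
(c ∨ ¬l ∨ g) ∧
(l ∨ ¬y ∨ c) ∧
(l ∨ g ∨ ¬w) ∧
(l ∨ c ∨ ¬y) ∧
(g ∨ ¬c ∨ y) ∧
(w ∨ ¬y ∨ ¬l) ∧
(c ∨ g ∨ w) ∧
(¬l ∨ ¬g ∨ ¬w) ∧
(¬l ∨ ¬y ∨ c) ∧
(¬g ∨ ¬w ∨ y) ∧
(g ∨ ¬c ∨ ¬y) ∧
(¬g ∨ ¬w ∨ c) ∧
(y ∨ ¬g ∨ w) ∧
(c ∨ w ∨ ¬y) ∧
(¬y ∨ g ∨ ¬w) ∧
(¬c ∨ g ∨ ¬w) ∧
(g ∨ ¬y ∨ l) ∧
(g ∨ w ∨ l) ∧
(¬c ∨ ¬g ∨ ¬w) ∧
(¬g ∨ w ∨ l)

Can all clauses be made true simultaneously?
No

No, the formula is not satisfiable.

No assignment of truth values to the variables can make all 25 clauses true simultaneously.

The formula is UNSAT (unsatisfiable).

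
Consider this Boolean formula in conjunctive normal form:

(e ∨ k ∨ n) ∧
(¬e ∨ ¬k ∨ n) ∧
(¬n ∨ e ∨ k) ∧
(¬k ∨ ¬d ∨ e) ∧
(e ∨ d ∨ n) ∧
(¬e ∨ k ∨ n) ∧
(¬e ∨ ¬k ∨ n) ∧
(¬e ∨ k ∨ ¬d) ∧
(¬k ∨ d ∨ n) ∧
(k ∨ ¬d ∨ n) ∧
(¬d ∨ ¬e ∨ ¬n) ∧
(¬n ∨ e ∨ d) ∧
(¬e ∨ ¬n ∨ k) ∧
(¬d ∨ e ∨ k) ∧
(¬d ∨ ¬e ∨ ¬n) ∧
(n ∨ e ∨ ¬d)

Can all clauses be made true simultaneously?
Yes

Yes, the formula is satisfiable.

One satisfying assignment is: n=True, e=True, d=False, k=True

Verification: With this assignment, all 16 clauses evaluate to true.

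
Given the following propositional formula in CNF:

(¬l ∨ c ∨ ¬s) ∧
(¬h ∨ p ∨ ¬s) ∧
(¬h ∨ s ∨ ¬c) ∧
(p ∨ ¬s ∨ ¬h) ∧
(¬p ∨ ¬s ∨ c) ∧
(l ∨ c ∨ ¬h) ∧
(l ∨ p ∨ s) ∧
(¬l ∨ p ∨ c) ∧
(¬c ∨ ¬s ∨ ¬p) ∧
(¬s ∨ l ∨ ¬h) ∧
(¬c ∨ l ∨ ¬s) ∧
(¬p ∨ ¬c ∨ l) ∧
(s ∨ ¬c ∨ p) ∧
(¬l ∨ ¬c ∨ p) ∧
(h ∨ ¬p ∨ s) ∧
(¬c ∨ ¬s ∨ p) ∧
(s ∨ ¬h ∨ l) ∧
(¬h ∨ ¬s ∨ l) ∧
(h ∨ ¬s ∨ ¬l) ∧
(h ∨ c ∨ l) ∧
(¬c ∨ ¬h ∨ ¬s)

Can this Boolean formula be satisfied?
Yes

Yes, the formula is satisfiable.

One satisfying assignment is: p=True, h=True, c=False, s=False, l=True

Verification: With this assignment, all 21 clauses evaluate to true.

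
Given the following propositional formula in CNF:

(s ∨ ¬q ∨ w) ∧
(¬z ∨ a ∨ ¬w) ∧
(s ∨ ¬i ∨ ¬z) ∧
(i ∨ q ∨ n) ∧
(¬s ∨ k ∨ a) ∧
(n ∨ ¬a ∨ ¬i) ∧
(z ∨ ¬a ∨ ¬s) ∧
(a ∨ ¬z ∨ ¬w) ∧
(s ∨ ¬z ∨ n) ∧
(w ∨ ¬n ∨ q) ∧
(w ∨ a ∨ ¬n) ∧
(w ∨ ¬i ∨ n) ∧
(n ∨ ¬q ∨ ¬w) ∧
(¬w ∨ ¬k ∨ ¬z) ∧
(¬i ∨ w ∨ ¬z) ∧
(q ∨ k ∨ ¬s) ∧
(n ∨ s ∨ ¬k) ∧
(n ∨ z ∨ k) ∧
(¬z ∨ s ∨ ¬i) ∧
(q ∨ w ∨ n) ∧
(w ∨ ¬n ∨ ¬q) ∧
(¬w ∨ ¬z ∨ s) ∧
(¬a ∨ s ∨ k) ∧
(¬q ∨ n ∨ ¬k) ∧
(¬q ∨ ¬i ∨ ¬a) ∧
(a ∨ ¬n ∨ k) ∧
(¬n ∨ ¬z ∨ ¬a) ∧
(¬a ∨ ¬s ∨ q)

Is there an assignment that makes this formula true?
Yes

Yes, the formula is satisfiable.

One satisfying assignment is: s=True, q=True, i=False, n=False, z=True, a=True, w=False, k=False

Verification: With this assignment, all 28 clauses evaluate to true.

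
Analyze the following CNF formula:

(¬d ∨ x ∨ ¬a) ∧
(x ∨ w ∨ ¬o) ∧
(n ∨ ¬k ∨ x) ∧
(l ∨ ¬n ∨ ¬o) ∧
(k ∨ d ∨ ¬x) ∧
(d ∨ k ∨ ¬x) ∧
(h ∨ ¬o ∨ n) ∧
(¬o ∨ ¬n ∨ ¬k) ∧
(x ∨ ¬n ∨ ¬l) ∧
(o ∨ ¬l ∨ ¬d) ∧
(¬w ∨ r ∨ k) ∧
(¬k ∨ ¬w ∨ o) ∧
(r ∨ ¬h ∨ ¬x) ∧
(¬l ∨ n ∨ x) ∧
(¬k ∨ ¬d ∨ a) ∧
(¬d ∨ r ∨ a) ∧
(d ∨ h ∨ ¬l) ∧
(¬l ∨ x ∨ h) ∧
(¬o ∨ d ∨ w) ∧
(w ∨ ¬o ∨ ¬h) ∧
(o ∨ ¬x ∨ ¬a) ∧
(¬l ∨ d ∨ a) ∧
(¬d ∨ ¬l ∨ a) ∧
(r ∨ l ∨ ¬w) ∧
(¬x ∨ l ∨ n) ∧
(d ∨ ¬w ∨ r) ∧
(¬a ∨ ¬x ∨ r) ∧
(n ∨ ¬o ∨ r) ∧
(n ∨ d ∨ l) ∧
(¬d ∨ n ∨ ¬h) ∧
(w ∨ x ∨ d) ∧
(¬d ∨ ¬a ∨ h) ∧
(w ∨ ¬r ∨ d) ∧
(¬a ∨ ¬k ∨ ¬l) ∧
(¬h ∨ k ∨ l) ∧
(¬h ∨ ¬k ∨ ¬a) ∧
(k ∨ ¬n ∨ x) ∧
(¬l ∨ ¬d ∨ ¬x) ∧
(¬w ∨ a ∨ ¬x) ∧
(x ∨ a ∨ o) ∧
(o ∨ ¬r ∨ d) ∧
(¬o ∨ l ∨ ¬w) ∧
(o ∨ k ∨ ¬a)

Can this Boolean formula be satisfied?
Yes

Yes, the formula is satisfiable.

One satisfying assignment is: k=True, x=True, h=False, w=False, n=True, r=False, a=False, d=False, l=False, o=False

Verification: With this assignment, all 43 clauses evaluate to true.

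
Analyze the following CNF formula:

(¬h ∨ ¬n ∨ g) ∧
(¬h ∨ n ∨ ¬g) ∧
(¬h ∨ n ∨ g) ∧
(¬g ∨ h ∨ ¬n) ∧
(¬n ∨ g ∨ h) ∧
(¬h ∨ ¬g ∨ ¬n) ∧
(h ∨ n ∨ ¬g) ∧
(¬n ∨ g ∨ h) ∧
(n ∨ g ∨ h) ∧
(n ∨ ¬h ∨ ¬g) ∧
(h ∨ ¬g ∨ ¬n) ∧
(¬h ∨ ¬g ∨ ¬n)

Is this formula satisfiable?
No

No, the formula is not satisfiable.

No assignment of truth values to the variables can make all 12 clauses true simultaneously.

The formula is UNSAT (unsatisfiable).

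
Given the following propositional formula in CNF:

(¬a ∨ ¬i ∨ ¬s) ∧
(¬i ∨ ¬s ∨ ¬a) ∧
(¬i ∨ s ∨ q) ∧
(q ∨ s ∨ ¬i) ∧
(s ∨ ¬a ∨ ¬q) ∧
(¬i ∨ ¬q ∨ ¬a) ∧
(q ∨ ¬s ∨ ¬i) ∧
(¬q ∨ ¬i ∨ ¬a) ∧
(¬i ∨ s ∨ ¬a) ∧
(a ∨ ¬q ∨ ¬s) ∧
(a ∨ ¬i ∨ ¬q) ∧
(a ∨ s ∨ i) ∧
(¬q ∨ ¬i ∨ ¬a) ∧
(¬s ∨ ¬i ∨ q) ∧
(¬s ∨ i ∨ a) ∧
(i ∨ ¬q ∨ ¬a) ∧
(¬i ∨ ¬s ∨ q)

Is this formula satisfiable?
Yes

Yes, the formula is satisfiable.

One satisfying assignment is: i=False, s=False, q=False, a=True

Verification: With this assignment, all 17 clauses evaluate to true.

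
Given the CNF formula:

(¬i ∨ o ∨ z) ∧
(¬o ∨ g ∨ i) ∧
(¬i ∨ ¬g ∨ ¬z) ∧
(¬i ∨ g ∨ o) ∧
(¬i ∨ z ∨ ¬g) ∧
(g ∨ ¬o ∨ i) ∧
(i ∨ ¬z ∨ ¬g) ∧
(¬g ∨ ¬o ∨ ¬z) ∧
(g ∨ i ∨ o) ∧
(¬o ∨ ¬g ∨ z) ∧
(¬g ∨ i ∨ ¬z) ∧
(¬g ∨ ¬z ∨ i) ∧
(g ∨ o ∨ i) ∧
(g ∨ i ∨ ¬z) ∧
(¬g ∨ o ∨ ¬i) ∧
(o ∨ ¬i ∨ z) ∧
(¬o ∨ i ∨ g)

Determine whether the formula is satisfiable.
Yes

Yes, the formula is satisfiable.

One satisfying assignment is: z=False, i=True, g=False, o=True

Verification: With this assignment, all 17 clauses evaluate to true.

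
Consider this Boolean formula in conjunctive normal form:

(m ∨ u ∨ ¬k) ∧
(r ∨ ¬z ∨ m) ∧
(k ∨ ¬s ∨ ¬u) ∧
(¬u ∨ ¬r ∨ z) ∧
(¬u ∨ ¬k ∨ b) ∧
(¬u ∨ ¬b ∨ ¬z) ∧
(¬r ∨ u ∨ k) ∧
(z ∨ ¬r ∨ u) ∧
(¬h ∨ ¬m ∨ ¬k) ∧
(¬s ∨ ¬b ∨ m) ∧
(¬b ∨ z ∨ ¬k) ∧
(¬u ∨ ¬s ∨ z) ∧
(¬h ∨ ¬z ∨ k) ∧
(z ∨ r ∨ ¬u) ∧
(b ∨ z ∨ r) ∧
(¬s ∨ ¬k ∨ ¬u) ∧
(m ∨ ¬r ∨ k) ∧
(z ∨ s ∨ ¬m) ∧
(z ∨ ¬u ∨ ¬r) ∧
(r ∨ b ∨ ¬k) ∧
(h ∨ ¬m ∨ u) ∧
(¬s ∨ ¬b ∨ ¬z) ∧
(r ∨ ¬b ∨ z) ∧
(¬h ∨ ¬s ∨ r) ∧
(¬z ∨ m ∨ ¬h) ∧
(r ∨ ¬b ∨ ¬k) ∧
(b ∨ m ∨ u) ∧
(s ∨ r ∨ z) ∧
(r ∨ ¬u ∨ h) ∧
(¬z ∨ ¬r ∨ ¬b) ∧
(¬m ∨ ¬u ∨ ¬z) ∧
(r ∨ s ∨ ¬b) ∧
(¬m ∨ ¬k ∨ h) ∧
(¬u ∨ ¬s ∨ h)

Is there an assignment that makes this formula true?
No

No, the formula is not satisfiable.

No assignment of truth values to the variables can make all 34 clauses true simultaneously.

The formula is UNSAT (unsatisfiable).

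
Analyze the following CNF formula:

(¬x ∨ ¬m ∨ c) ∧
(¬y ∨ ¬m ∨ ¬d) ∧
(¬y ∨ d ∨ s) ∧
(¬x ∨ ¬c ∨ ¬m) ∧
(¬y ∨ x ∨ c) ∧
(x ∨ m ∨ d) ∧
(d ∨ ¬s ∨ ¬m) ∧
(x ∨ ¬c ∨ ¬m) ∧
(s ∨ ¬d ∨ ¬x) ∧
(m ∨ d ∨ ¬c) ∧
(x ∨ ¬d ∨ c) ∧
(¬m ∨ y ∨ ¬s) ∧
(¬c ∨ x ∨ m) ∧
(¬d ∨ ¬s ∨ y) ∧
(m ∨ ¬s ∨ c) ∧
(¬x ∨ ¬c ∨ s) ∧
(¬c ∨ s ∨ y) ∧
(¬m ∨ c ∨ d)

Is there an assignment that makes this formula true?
Yes

Yes, the formula is satisfiable.

One satisfying assignment is: c=False, s=False, y=False, x=True, m=False, d=False

Verification: With this assignment, all 18 clauses evaluate to true.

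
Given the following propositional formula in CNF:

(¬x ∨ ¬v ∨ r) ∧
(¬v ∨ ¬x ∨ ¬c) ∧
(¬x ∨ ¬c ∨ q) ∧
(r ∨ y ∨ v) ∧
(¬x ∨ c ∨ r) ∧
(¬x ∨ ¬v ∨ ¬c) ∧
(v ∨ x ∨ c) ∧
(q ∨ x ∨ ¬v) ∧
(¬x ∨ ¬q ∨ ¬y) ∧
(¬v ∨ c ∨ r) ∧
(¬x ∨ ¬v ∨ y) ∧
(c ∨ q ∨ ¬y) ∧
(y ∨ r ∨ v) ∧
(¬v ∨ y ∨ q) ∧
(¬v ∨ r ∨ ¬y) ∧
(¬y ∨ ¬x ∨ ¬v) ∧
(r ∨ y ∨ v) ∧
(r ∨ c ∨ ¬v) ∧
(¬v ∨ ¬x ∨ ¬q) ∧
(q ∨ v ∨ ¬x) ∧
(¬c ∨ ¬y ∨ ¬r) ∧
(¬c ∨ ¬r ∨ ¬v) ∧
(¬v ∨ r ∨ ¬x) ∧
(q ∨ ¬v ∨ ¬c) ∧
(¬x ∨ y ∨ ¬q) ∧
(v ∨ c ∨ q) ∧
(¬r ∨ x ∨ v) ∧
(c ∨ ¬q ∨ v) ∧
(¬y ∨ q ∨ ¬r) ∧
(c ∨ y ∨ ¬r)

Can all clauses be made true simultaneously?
Yes

Yes, the formula is satisfiable.

One satisfying assignment is: r=False, v=False, x=False, q=False, c=True, y=True

Verification: With this assignment, all 30 clauses evaluate to true.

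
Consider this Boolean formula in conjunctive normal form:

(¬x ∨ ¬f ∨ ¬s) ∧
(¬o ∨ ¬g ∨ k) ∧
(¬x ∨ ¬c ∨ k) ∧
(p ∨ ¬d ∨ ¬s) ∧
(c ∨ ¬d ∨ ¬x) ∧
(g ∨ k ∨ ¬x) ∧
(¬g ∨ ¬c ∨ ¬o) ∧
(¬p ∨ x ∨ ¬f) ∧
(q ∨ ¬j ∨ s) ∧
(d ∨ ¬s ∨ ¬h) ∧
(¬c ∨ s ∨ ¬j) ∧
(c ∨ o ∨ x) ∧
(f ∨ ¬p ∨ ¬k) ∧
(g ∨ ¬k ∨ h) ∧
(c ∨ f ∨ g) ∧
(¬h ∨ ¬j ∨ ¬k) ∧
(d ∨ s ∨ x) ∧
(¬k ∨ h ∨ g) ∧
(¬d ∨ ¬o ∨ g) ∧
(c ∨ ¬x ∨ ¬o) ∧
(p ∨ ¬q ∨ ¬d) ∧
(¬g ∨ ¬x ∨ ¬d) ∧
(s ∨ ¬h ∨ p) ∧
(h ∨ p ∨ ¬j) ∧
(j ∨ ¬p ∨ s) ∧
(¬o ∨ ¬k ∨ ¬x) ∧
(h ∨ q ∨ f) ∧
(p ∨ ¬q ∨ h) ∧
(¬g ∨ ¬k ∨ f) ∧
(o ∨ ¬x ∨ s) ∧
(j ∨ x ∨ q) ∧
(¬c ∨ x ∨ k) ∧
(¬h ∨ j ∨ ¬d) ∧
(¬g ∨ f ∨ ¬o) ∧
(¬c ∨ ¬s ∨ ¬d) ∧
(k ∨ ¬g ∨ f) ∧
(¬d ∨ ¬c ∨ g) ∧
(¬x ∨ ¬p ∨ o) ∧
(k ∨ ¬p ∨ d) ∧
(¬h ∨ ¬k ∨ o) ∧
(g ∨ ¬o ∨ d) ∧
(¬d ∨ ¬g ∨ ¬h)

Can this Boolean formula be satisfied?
No

No, the formula is not satisfiable.

No assignment of truth values to the variables can make all 42 clauses true simultaneously.

The formula is UNSAT (unsatisfiable).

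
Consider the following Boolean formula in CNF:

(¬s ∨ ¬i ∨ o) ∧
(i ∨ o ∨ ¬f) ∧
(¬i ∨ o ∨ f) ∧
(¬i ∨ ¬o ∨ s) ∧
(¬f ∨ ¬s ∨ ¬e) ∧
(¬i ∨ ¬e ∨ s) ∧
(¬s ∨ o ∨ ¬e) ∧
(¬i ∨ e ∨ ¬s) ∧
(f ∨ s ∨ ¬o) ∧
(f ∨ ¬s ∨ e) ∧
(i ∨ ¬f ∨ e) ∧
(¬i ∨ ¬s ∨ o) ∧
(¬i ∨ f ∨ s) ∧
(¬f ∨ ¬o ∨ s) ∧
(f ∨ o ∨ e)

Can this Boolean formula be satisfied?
Yes

Yes, the formula is satisfiable.

One satisfying assignment is: i=False, s=False, f=False, o=False, e=True

Verification: With this assignment, all 15 clauses evaluate to true.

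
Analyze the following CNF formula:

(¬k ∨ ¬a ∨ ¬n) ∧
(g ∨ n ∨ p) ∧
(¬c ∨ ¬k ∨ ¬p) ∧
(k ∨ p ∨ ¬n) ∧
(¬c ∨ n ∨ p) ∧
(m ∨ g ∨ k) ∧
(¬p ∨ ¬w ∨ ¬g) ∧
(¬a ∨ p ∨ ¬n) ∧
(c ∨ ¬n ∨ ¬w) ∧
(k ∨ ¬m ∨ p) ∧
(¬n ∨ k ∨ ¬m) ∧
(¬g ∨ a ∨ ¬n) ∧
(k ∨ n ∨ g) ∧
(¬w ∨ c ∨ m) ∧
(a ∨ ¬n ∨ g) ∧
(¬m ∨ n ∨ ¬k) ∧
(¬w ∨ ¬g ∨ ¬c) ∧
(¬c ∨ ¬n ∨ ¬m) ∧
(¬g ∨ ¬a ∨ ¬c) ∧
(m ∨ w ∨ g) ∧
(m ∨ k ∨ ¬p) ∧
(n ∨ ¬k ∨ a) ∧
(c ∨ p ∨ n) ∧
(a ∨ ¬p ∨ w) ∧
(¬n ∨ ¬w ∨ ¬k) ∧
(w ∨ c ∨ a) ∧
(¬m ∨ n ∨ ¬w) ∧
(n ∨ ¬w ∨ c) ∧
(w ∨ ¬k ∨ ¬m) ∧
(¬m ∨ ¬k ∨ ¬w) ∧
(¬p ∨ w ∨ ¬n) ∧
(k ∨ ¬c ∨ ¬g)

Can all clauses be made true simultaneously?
Yes

Yes, the formula is satisfiable.

One satisfying assignment is: c=False, a=True, g=True, m=True, w=False, k=False, n=False, p=True

Verification: With this assignment, all 32 clauses evaluate to true.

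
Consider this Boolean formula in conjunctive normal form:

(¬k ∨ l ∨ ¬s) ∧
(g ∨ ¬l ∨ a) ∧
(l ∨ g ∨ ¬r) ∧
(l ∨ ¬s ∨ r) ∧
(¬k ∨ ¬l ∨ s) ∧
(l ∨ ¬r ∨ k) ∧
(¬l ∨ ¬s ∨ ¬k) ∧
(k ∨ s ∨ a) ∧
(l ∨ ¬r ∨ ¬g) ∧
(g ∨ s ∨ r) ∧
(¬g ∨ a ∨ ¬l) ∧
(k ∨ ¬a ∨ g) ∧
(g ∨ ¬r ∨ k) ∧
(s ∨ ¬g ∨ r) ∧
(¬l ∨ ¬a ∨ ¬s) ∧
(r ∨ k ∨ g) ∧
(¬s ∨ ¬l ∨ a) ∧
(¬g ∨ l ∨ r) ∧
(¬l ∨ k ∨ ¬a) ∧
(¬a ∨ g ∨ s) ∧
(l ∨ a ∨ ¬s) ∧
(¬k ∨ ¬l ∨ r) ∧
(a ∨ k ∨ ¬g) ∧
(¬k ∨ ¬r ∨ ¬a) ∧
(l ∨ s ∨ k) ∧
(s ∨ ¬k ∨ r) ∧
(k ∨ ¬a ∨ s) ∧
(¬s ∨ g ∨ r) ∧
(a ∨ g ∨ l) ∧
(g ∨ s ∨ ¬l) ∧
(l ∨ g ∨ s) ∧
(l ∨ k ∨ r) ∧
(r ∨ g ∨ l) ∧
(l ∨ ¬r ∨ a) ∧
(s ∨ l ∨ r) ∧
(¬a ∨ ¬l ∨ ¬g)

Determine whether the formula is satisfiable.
No

No, the formula is not satisfiable.

No assignment of truth values to the variables can make all 36 clauses true simultaneously.

The formula is UNSAT (unsatisfiable).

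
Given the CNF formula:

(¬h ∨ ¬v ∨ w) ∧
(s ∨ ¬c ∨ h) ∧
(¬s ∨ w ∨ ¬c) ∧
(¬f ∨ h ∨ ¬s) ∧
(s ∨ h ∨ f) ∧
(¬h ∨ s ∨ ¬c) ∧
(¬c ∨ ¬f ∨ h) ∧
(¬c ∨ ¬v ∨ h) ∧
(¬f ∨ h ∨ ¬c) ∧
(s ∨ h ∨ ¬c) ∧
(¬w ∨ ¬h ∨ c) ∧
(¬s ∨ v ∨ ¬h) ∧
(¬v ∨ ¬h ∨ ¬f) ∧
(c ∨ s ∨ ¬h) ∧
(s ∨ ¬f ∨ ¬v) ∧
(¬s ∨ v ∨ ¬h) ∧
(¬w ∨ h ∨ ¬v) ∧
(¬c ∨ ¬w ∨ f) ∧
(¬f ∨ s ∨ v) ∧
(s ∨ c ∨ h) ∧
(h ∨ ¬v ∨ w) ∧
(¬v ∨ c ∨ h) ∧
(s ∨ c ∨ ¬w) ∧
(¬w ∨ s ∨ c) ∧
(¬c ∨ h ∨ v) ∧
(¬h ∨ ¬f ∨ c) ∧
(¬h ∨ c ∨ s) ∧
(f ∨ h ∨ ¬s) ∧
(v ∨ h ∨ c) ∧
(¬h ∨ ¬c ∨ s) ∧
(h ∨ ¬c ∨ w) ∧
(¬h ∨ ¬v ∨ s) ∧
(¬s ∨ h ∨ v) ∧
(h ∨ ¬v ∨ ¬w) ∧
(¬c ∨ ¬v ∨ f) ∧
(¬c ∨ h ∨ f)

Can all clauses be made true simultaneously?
No

No, the formula is not satisfiable.

No assignment of truth values to the variables can make all 36 clauses true simultaneously.

The formula is UNSAT (unsatisfiable).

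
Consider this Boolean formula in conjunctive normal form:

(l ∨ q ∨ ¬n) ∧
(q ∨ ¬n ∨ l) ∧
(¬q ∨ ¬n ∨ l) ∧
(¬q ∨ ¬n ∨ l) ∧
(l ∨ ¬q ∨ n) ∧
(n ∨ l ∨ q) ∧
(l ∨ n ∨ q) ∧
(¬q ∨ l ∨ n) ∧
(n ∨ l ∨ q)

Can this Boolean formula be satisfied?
Yes

Yes, the formula is satisfiable.

One satisfying assignment is: q=False, l=True, n=False

Verification: With this assignment, all 9 clauses evaluate to true.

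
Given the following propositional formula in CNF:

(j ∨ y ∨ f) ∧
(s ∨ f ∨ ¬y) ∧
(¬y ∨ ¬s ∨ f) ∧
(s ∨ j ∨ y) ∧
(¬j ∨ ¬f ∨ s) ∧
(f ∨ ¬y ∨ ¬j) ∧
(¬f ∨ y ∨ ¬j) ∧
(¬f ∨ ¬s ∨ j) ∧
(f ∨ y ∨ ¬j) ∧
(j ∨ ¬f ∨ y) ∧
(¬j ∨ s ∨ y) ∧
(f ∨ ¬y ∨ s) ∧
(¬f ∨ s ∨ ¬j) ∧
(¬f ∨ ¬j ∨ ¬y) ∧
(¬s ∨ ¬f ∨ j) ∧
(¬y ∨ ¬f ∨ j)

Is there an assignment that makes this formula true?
No

No, the formula is not satisfiable.

No assignment of truth values to the variables can make all 16 clauses true simultaneously.

The formula is UNSAT (unsatisfiable).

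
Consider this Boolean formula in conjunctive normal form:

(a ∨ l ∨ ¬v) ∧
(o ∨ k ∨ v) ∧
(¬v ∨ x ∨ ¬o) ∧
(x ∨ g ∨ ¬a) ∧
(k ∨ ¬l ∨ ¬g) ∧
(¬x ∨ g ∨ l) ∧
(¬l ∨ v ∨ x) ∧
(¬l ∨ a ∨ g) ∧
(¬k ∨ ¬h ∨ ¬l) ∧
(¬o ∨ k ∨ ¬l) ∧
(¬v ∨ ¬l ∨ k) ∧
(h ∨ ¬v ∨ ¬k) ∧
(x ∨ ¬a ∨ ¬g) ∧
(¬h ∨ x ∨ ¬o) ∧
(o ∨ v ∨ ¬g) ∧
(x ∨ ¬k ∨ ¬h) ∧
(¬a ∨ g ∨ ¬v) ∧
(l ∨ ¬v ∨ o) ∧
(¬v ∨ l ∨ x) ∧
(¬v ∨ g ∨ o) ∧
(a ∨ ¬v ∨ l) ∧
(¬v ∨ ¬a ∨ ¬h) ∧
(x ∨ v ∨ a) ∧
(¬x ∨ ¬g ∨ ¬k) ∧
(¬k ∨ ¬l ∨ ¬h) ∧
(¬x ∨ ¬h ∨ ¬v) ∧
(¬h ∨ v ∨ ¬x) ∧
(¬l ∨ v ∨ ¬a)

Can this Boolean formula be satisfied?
Yes

Yes, the formula is satisfiable.

One satisfying assignment is: l=False, h=False, o=True, x=True, v=True, a=True, k=False, g=True

Verification: With this assignment, all 28 clauses evaluate to true.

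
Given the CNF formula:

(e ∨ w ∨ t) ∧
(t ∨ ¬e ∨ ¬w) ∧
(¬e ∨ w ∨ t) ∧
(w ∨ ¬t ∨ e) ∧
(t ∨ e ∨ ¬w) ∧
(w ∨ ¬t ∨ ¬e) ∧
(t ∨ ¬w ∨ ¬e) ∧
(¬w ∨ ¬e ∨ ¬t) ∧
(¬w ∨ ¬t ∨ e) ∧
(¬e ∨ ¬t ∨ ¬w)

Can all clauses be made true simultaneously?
No

No, the formula is not satisfiable.

No assignment of truth values to the variables can make all 10 clauses true simultaneously.

The formula is UNSAT (unsatisfiable).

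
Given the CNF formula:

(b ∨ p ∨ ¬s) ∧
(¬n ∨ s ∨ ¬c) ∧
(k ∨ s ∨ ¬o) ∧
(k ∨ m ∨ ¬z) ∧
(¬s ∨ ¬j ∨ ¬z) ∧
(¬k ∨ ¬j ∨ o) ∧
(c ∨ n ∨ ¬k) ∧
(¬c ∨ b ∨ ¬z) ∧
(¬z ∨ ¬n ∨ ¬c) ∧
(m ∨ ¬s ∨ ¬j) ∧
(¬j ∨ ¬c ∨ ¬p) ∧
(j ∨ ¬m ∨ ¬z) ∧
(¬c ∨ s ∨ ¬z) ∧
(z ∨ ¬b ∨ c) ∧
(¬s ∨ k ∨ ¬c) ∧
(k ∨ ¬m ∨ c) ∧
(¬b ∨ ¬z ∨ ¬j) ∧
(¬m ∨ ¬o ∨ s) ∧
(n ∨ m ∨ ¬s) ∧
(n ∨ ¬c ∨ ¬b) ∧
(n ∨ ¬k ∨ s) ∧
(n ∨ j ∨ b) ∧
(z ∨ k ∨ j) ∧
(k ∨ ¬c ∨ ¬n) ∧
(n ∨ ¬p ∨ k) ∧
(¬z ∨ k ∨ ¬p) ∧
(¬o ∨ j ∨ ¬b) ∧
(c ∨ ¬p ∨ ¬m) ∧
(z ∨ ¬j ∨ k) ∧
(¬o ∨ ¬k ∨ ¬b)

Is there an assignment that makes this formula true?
Yes

Yes, the formula is satisfiable.

One satisfying assignment is: z=False, j=False, s=True, b=False, p=True, k=True, n=True, c=True, o=False, m=False

Verification: With this assignment, all 30 clauses evaluate to true.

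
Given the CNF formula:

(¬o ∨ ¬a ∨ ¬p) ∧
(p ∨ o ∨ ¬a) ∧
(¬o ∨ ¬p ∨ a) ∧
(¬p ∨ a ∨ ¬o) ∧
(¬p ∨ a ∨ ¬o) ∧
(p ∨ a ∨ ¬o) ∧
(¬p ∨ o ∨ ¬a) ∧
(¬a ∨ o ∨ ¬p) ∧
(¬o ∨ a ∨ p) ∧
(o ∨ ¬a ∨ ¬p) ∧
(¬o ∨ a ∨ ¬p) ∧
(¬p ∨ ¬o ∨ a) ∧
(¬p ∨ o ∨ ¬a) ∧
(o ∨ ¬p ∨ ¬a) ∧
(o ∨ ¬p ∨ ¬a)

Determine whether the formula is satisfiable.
Yes

Yes, the formula is satisfiable.

One satisfying assignment is: p=False, a=False, o=False

Verification: With this assignment, all 15 clauses evaluate to true.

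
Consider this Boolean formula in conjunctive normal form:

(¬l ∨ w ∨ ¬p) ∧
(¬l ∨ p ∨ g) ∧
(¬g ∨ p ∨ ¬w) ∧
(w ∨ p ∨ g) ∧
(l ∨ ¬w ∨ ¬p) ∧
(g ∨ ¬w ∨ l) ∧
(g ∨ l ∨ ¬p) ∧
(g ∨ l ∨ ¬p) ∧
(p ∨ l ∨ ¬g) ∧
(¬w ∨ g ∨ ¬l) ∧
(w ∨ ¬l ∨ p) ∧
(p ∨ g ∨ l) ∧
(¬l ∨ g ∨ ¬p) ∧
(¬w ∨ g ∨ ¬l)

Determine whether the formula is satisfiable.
Yes

Yes, the formula is satisfiable.

One satisfying assignment is: g=True, w=True, l=True, p=True

Verification: With this assignment, all 14 clauses evaluate to true.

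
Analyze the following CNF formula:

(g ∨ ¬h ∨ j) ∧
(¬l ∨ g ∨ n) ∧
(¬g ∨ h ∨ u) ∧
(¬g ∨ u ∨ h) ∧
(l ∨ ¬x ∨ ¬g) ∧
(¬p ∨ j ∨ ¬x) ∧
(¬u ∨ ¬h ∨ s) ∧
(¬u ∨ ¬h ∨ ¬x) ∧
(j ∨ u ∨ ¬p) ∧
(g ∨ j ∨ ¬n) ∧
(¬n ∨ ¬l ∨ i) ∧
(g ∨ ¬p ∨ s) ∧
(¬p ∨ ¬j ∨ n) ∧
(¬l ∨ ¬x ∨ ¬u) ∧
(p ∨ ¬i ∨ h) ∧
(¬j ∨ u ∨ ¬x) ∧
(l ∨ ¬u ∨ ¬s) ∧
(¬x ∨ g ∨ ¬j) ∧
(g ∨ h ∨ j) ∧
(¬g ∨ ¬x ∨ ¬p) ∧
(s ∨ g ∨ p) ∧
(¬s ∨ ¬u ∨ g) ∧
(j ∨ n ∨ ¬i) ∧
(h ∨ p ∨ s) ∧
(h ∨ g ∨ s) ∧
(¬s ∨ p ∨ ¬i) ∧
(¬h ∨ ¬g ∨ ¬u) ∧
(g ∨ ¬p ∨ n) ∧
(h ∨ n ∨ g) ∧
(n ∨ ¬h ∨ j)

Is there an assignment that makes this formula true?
Yes

Yes, the formula is satisfiable.

One satisfying assignment is: u=False, j=True, g=True, l=False, s=False, x=False, i=False, n=False, p=False, h=True

Verification: With this assignment, all 30 clauses evaluate to true.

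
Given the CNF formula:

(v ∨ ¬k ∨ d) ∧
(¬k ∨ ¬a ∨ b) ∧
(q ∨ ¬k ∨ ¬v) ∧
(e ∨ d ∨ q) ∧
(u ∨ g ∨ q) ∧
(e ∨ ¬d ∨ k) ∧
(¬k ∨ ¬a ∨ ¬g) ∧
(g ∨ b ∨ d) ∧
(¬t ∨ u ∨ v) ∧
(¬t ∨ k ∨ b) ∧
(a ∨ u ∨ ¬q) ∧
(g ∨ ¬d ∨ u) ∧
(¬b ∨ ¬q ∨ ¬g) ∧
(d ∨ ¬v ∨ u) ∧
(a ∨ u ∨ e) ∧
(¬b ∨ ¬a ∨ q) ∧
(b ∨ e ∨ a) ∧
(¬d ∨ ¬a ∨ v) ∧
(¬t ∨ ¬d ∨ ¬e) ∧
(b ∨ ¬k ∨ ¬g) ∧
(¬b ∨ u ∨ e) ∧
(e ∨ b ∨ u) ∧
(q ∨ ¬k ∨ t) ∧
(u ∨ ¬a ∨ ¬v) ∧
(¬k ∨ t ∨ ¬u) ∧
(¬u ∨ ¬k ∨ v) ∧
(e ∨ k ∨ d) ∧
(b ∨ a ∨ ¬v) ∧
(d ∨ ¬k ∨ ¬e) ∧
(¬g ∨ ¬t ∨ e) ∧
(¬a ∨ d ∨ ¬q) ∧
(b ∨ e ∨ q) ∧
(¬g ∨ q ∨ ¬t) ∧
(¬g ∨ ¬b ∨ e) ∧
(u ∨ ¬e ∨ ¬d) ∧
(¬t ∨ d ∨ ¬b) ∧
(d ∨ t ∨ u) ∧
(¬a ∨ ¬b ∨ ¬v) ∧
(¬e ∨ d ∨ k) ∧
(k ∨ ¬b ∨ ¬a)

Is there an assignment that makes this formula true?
Yes

Yes, the formula is satisfiable.

One satisfying assignment is: a=False, q=False, d=True, b=True, t=False, v=False, e=True, g=False, u=True, k=False

Verification: With this assignment, all 40 clauses evaluate to true.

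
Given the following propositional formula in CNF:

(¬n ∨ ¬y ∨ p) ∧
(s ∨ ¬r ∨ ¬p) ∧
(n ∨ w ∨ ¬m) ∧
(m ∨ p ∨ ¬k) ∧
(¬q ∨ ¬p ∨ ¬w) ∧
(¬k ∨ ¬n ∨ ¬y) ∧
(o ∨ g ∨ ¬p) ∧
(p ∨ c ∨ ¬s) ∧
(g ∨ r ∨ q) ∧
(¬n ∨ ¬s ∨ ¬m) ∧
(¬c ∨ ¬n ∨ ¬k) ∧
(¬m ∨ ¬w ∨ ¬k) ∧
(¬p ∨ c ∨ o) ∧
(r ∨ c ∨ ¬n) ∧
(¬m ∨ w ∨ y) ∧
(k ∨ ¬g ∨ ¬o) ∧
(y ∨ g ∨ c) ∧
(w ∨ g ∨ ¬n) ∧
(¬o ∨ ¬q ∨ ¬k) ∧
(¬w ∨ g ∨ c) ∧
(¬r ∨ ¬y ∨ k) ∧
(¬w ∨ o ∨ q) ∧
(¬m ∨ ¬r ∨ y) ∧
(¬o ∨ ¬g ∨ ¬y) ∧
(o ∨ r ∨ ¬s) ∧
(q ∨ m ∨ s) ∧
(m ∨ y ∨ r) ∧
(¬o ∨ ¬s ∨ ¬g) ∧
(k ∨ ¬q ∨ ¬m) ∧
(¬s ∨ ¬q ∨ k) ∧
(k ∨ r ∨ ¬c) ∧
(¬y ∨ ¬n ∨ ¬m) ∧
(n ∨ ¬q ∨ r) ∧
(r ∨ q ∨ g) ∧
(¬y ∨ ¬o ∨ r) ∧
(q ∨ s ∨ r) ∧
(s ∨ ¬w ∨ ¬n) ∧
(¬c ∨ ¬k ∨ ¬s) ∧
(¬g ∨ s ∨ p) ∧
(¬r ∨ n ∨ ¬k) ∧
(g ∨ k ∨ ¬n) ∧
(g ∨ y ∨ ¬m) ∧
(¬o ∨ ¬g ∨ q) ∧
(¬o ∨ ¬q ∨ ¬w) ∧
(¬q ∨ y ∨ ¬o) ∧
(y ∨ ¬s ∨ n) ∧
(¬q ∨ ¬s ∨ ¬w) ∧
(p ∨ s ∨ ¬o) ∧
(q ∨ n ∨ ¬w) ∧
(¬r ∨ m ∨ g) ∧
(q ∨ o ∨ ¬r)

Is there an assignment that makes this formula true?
No

No, the formula is not satisfiable.

No assignment of truth values to the variables can make all 51 clauses true simultaneously.

The formula is UNSAT (unsatisfiable).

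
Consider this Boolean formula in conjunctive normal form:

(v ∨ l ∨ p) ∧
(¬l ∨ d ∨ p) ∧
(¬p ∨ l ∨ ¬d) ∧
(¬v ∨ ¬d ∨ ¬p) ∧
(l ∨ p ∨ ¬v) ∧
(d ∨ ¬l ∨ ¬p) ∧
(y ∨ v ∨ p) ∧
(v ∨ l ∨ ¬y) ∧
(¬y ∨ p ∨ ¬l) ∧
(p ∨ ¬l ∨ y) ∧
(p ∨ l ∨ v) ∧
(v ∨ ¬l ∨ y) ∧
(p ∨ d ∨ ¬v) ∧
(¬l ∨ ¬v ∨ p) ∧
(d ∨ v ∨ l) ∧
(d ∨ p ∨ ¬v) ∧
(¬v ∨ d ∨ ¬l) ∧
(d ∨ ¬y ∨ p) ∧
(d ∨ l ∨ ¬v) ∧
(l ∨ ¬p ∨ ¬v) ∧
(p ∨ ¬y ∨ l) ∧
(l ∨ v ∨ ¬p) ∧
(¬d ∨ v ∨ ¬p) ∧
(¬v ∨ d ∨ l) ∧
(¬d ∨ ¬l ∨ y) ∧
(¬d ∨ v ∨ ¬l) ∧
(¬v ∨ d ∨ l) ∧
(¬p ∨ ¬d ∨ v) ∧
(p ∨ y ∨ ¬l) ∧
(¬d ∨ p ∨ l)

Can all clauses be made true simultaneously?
No

No, the formula is not satisfiable.

No assignment of truth values to the variables can make all 30 clauses true simultaneously.

The formula is UNSAT (unsatisfiable).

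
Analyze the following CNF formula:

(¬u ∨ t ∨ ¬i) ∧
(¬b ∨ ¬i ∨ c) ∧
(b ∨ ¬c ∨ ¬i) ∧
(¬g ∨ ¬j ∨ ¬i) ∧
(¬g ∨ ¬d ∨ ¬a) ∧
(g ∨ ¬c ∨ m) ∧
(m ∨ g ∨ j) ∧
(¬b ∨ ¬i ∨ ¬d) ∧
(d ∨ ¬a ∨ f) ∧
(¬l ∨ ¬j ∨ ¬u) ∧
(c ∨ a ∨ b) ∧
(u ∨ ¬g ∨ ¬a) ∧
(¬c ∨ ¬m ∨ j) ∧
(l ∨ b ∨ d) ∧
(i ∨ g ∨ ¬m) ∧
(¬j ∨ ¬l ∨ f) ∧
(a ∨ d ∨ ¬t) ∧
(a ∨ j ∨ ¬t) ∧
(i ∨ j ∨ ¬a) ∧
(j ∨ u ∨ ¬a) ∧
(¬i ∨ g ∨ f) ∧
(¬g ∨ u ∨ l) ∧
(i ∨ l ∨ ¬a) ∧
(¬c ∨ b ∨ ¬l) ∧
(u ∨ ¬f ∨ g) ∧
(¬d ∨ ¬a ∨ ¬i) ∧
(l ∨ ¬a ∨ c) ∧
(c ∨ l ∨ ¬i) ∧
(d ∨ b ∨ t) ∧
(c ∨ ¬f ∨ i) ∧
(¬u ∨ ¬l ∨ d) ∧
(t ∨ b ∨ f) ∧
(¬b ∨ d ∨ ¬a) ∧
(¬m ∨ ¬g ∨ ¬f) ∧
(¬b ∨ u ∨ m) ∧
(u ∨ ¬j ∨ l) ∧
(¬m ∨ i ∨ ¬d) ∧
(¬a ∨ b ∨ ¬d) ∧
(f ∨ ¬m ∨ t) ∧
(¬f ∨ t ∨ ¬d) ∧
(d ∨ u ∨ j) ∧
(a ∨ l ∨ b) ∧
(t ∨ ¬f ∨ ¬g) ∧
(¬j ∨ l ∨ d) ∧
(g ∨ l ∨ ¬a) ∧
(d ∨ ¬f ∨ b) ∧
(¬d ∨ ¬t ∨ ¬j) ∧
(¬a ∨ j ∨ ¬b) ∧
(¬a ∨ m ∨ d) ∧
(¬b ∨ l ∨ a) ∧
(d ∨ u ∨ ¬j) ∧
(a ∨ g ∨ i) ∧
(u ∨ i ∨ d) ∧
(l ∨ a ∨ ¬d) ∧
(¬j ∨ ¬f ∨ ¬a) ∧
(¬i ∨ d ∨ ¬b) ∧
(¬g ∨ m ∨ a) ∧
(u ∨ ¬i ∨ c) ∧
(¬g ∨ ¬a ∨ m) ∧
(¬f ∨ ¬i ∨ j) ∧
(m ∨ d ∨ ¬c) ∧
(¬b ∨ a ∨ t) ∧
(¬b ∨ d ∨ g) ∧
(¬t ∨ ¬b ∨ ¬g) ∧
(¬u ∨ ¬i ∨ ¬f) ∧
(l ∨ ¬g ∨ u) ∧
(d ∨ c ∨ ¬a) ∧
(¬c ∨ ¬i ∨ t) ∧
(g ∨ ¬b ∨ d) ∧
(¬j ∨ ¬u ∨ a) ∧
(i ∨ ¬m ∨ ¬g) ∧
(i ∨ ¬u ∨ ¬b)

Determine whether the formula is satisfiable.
No

No, the formula is not satisfiable.

No assignment of truth values to the variables can make all 72 clauses true simultaneously.

The formula is UNSAT (unsatisfiable).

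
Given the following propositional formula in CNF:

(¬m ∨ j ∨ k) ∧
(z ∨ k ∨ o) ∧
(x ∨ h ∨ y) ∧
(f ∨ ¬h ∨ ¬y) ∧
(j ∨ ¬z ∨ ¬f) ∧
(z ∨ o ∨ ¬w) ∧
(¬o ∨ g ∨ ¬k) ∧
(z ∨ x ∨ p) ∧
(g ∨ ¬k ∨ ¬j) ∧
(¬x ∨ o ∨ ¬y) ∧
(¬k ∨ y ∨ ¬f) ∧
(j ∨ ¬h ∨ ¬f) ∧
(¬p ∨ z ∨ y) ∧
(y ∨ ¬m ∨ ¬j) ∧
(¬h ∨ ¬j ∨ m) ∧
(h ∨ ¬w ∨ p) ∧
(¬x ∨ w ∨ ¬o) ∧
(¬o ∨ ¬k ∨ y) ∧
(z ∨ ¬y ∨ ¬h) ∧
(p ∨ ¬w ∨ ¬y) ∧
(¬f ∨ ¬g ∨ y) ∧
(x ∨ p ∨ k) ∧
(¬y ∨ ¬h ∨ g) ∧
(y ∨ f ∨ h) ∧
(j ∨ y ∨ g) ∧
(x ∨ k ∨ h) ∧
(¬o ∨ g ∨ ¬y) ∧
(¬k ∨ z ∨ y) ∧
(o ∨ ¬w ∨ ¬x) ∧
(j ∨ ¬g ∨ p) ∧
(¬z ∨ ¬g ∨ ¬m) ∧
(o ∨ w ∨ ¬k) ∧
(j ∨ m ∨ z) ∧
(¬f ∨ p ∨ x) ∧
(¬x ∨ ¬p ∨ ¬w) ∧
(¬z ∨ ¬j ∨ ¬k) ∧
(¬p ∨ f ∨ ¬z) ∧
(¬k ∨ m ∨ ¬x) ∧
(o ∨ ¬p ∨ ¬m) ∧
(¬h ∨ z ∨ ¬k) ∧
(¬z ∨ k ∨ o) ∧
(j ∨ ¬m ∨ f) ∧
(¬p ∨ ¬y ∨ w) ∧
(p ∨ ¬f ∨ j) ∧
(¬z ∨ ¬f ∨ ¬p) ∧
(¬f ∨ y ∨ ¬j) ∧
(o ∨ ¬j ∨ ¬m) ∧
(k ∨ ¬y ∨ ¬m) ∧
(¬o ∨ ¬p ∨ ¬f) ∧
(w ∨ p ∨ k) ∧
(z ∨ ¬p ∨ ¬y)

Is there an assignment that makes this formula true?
No

No, the formula is not satisfiable.

No assignment of truth values to the variables can make all 51 clauses true simultaneously.

The formula is UNSAT (unsatisfiable).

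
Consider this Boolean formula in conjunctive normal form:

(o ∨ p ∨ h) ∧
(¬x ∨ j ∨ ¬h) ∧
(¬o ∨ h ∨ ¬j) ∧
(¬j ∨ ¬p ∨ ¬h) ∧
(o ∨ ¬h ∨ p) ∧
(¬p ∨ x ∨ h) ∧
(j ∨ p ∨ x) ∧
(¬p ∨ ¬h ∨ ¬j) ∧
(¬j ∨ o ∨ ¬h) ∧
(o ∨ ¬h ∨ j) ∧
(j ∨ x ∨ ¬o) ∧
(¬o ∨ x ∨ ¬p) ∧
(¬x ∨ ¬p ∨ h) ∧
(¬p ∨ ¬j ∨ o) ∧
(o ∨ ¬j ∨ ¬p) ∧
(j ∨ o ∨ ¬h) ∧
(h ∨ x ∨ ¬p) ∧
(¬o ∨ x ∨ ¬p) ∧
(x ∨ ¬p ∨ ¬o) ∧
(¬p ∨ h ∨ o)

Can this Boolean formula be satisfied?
Yes

Yes, the formula is satisfiable.

One satisfying assignment is: h=False, p=False, j=False, o=True, x=True

Verification: With this assignment, all 20 clauses evaluate to true.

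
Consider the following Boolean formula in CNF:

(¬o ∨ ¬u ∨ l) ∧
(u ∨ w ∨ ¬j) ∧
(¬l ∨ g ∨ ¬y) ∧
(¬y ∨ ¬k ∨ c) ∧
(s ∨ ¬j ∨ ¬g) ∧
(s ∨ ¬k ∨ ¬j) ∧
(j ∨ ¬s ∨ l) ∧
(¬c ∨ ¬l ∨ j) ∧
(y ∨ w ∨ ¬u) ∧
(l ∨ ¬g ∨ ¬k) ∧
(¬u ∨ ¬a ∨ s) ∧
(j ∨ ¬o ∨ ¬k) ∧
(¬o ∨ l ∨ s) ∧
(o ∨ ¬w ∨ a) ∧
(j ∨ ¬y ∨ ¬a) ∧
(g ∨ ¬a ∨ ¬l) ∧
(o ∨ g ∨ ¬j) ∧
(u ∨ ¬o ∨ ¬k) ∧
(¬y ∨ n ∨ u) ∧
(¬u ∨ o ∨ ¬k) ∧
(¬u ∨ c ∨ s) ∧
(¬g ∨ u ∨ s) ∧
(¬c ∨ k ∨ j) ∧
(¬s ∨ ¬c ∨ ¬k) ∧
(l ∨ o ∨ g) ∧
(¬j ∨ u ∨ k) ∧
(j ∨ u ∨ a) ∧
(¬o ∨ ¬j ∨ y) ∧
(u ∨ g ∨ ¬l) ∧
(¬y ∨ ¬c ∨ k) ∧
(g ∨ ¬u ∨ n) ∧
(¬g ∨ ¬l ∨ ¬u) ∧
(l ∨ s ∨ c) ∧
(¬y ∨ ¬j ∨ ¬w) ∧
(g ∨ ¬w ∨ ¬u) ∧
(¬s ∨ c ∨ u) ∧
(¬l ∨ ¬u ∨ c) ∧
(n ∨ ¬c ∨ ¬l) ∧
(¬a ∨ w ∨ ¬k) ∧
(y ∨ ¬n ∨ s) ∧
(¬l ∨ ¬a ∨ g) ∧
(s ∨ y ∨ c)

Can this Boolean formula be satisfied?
Yes

Yes, the formula is satisfiable.

One satisfying assignment is: n=True, s=True, g=True, a=True, o=False, j=True, w=True, k=False, c=True, l=False, y=False, u=True

Verification: With this assignment, all 42 clauses evaluate to true.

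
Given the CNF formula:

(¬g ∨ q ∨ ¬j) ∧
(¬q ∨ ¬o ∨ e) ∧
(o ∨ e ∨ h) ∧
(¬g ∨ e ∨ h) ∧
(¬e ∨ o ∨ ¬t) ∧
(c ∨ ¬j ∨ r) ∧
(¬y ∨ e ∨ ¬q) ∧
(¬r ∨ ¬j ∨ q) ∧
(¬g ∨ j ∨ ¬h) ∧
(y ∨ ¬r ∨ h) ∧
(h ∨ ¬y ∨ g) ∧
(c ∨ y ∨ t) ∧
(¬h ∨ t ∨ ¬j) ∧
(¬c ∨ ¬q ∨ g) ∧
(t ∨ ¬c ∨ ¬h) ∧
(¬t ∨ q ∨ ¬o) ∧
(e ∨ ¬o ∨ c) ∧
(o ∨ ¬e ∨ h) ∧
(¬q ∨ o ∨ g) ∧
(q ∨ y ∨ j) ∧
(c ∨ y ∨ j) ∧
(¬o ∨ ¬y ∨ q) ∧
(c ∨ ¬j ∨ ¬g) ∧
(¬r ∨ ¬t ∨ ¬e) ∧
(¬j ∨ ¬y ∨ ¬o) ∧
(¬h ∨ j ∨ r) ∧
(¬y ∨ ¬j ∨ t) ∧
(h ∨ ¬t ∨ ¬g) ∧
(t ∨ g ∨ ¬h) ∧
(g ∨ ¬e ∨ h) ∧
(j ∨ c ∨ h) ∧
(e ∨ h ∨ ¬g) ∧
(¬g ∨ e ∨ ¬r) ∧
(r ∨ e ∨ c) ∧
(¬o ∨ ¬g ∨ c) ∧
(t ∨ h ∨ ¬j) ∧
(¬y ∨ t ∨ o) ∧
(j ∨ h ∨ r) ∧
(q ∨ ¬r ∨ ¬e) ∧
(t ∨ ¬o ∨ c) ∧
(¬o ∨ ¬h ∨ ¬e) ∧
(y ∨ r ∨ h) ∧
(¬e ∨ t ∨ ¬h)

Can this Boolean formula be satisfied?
Yes

Yes, the formula is satisfiable.

One satisfying assignment is: r=True, g=False, y=True, e=False, j=False, c=False, q=False, h=True, t=True, o=False

Verification: With this assignment, all 43 clauses evaluate to true.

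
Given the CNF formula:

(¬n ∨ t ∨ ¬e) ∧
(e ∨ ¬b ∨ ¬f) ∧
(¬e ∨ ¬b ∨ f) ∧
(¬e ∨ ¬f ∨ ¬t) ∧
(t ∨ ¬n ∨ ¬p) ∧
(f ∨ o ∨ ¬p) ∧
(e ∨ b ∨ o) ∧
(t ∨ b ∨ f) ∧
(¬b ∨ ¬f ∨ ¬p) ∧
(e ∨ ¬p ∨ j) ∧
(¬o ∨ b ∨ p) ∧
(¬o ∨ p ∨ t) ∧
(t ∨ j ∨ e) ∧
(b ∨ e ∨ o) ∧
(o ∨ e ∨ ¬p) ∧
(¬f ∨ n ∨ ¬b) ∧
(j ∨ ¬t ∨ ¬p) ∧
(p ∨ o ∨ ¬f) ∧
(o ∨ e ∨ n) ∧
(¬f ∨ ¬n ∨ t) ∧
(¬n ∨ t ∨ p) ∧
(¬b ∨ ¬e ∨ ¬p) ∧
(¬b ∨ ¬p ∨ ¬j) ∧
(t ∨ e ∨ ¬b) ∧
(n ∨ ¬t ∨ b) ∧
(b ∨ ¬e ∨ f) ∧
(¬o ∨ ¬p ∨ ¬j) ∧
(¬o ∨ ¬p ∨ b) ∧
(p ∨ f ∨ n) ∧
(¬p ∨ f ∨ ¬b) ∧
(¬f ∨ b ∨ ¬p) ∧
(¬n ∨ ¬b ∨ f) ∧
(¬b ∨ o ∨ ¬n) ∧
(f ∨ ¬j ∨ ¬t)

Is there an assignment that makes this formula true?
No

No, the formula is not satisfiable.

No assignment of truth values to the variables can make all 34 clauses true simultaneously.

The formula is UNSAT (unsatisfiable).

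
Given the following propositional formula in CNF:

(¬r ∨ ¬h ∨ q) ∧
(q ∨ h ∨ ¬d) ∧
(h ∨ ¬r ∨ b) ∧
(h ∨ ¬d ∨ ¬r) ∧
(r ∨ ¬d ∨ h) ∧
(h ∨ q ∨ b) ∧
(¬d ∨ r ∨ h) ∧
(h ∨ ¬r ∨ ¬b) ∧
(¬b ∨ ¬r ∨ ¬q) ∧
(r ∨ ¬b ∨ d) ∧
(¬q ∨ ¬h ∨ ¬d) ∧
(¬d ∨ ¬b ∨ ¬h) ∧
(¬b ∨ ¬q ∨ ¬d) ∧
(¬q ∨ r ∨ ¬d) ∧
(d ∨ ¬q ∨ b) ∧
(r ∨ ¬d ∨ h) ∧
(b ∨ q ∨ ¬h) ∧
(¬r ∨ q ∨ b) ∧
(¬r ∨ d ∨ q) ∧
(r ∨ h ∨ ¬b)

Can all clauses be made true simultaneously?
No

No, the formula is not satisfiable.

No assignment of truth values to the variables can make all 20 clauses true simultaneously.

The formula is UNSAT (unsatisfiable).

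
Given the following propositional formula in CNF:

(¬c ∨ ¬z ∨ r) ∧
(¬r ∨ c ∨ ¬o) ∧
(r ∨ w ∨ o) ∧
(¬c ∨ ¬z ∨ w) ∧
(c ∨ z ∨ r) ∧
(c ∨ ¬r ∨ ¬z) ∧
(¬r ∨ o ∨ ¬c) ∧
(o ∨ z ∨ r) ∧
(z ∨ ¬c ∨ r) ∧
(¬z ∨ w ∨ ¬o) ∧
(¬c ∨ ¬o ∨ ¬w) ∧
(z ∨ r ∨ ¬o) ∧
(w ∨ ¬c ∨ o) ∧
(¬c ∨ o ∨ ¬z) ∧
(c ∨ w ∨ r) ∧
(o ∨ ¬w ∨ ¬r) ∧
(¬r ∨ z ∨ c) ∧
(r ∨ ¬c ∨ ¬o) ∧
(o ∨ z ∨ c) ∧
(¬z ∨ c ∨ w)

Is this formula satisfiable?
Yes

Yes, the formula is satisfiable.

One satisfying assignment is: w=True, z=True, c=False, r=False, o=False

Verification: With this assignment, all 20 clauses evaluate to true.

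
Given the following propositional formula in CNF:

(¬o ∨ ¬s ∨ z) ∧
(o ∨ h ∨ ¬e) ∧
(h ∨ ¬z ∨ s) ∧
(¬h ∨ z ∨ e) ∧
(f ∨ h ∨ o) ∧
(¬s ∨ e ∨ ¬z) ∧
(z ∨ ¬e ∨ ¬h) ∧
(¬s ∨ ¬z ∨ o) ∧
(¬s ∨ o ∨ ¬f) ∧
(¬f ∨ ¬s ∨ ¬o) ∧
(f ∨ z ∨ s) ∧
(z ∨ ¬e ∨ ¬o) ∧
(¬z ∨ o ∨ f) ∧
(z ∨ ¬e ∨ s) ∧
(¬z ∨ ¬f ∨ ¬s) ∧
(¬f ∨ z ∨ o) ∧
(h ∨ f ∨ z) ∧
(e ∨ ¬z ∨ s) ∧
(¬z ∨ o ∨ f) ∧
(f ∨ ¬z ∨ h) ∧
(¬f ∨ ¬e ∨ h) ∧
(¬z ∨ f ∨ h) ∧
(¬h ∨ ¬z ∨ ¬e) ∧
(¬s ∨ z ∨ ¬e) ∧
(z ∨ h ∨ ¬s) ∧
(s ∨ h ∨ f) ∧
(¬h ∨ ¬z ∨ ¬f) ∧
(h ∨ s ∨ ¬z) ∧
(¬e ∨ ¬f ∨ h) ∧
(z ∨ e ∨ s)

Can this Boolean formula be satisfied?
No

No, the formula is not satisfiable.

No assignment of truth values to the variables can make all 30 clauses true simultaneously.

The formula is UNSAT (unsatisfiable).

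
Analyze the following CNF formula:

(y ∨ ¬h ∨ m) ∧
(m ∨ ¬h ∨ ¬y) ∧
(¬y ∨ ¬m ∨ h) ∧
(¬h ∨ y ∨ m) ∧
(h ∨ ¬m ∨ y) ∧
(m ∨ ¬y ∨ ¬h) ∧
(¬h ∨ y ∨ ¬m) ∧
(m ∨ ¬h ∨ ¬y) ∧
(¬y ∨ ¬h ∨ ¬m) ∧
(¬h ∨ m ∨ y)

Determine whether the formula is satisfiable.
Yes

Yes, the formula is satisfiable.

One satisfying assignment is: m=False, h=False, y=False

Verification: With this assignment, all 10 clauses evaluate to true.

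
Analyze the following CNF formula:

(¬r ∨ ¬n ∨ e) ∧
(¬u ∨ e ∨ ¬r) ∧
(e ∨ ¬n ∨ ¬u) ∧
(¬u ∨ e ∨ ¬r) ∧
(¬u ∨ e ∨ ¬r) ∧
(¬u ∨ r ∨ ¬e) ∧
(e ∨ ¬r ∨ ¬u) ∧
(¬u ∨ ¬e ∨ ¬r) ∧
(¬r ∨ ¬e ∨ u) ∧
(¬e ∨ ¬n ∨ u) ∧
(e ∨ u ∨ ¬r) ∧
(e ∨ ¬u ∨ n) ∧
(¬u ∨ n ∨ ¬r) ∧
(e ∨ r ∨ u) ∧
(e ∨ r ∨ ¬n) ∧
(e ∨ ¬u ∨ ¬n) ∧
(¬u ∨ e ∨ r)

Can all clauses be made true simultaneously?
Yes

Yes, the formula is satisfiable.

One satisfying assignment is: r=False, u=False, n=False, e=True

Verification: With this assignment, all 17 clauses evaluate to true.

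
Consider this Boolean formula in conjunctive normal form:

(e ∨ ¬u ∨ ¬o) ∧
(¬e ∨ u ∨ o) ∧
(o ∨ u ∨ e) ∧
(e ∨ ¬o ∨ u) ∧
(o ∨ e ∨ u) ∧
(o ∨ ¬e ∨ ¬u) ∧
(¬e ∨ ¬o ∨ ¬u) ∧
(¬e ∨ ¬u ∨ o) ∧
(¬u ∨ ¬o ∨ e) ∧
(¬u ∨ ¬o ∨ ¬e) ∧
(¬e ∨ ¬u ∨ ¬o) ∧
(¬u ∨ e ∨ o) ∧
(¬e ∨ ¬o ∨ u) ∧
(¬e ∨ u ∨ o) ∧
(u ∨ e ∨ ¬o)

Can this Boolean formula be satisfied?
No

No, the formula is not satisfiable.

No assignment of truth values to the variables can make all 15 clauses true simultaneously.

The formula is UNSAT (unsatisfiable).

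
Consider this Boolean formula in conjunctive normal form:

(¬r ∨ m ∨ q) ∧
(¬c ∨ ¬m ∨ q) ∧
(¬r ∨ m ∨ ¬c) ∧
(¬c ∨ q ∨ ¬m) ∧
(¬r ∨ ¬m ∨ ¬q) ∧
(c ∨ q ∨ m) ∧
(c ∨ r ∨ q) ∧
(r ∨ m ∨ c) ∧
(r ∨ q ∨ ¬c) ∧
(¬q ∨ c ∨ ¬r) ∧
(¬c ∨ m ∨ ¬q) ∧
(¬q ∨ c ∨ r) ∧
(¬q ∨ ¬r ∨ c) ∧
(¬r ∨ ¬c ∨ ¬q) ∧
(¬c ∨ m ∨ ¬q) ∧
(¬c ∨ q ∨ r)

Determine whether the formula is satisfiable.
Yes

Yes, the formula is satisfiable.

One satisfying assignment is: m=True, q=False, c=False, r=True

Verification: With this assignment, all 16 clauses evaluate to true.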